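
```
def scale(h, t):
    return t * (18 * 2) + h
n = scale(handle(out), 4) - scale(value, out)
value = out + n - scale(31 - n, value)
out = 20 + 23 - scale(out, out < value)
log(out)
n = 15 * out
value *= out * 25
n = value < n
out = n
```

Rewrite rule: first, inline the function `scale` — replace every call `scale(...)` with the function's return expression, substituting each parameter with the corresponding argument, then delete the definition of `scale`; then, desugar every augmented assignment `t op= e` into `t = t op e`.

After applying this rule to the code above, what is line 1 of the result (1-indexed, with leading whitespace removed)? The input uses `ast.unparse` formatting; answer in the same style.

n = 4 * (18 * 2) + handle(out) - (out * (18 * 2) + value)

Transformed code:
n = 4 * (18 * 2) + handle(out) - (out * (18 * 2) + value)
value = out + n - (value * (18 * 2) + (31 - n))
out = 20 + 23 - ((out < value) * (18 * 2) + out)
log(out)
n = 15 * out
value = value * (out * 25)
n = value < n
out = n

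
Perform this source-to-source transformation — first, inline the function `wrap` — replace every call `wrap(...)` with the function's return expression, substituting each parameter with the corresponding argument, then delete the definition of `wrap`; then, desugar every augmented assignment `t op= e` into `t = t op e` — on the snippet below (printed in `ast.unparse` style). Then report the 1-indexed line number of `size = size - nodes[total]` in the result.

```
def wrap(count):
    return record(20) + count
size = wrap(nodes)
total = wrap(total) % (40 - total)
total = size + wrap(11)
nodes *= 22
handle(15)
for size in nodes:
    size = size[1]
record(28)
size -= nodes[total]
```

Transformed code:
size = record(20) + nodes
total = (record(20) + total) % (40 - total)
total = size + (record(20) + 11)
nodes = nodes * 22
handle(15)
for size in nodes:
    size = size[1]
record(28)
size = size - nodes[total]

9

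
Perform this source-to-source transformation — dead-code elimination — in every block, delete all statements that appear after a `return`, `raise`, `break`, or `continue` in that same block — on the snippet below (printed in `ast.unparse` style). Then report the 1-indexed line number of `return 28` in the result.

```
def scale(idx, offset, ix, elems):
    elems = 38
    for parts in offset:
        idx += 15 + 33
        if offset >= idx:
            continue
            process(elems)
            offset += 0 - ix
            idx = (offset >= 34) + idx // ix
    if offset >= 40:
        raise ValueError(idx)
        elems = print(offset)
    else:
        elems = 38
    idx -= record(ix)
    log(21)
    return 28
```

Transformed code:
def scale(idx, offset, ix, elems):
    elems = 38
    for parts in offset:
        idx += 15 + 33
        if offset >= idx:
            continue
    if offset >= 40:
        raise ValueError(idx)
    else:
        elems = 38
    idx -= record(ix)
    log(21)
    return 28

13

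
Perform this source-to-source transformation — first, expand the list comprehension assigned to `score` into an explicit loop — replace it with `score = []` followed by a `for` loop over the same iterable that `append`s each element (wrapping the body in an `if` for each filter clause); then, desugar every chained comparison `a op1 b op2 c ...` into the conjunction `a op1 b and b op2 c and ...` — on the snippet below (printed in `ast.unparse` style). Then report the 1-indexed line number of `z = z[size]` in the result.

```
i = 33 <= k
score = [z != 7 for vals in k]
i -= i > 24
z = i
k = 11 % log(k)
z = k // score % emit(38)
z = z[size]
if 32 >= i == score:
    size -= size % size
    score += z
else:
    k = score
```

Transformed code:
i = 33 <= k
score = []
for vals in k:
    score.append(z != 7)
i -= i > 24
z = i
k = 11 % log(k)
z = k // score % emit(38)
z = z[size]
if 32 >= i and i == score:
    size -= size % size
    score += z
else:
    k = score

9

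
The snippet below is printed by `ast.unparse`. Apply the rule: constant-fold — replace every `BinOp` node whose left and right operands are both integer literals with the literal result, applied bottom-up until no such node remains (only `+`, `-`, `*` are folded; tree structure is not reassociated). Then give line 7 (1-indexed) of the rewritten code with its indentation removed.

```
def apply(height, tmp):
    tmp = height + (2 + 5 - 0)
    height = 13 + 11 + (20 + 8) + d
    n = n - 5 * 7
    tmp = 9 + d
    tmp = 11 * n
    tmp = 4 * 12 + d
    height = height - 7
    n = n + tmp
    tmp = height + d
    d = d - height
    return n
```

Transformed code:
def apply(height, tmp):
    tmp = height + 7
    height = 52 + d
    n = n - 35
    tmp = 9 + d
    tmp = 11 * n
    tmp = 48 + d
    height = height - 7
    n = n + tmp
    tmp = height + d
    d = d - height
    return n

tmp = 48 + d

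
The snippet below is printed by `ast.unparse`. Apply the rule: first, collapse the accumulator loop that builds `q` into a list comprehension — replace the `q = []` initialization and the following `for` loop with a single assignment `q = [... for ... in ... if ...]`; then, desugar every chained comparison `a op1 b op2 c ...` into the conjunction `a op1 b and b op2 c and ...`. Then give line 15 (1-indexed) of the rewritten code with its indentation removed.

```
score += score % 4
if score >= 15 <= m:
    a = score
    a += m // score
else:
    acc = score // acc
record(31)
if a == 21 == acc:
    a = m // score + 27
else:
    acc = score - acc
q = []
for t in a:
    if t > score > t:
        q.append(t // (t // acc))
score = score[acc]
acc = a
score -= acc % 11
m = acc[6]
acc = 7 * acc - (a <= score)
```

Transformed code:
score += score % 4
if score >= 15 and 15 <= m:
    a = score
    a += m // score
else:
    acc = score // acc
record(31)
if a == 21 and 21 == acc:
    a = m // score + 27
else:
    acc = score - acc
q = [t // (t // acc) for t in a if t > score and score > t]
score = score[acc]
acc = a
score -= acc % 11
m = acc[6]
acc = 7 * acc - (a <= score)

score -= acc % 11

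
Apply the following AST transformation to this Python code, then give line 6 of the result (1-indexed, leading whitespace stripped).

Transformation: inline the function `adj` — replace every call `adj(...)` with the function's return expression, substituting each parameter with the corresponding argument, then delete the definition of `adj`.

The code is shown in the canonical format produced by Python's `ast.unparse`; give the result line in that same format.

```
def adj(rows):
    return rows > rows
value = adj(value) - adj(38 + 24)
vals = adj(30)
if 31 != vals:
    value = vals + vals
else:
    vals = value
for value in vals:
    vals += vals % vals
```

Transformed code:
value = (value > value) - (38 + 24 > 38 + 24)
vals = 30 > 30
if 31 != vals:
    value = vals + vals
else:
    vals = value
for value in vals:
    vals += vals % vals

vals = value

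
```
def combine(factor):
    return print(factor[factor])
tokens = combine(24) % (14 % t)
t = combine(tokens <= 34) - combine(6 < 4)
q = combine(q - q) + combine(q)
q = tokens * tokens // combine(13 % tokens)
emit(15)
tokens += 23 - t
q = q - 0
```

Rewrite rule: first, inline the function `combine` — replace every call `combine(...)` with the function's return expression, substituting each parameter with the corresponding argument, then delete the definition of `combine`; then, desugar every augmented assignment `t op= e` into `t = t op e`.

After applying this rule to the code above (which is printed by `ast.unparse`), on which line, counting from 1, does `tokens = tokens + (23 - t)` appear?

6

Transformed code:
tokens = print(24[24]) % (14 % t)
t = print((tokens <= 34)[tokens <= 34]) - print((6 < 4)[6 < 4])
q = print((q - q)[q - q]) + print(q[q])
q = tokens * tokens // print((13 % tokens)[13 % tokens])
emit(15)
tokens = tokens + (23 - t)
q = q - 0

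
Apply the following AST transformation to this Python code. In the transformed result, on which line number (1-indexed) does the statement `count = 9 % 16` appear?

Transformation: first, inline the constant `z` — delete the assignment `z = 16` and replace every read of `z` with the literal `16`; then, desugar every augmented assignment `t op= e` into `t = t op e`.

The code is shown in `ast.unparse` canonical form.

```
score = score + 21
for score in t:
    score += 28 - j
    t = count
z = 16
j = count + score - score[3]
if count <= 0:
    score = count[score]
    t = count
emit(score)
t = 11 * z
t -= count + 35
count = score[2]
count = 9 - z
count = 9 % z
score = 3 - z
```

Transformed code:
score = score + 21
for score in t:
    score = score + (28 - j)
    t = count
j = count + score - score[3]
if count <= 0:
    score = count[score]
    t = count
emit(score)
t = 11 * 16
t = t - (count + 35)
count = score[2]
count = 9 - 16
count = 9 % 16
score = 3 - 16

14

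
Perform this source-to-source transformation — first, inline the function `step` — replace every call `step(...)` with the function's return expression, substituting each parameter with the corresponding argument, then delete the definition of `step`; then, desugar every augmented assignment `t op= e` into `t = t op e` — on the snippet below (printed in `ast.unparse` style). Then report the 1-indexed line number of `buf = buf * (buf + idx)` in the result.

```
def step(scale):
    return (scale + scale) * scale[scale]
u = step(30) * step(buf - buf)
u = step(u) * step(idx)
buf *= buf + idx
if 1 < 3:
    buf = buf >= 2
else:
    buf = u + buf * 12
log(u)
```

3

Transformed code:
u = (30 + 30) * 30[30] * ((buf - buf + (buf - buf)) * (buf - buf)[buf - buf])
u = (u + u) * u[u] * ((idx + idx) * idx[idx])
buf = buf * (buf + idx)
if 1 < 3:
    buf = buf >= 2
else:
    buf = u + buf * 12
log(u)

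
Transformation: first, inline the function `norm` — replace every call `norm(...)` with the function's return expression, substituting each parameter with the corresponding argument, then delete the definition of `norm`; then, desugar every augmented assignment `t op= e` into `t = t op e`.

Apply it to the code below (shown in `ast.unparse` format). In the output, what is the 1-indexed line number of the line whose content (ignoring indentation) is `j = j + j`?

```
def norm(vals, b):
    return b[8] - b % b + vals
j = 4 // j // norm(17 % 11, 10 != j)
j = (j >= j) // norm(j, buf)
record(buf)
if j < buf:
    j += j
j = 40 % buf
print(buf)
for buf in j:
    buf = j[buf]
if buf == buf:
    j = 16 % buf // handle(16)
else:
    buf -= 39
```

Transformed code:
j = 4 // j // ((10 != j)[8] - (10 != j) % (10 != j) + 17 % 11)
j = (j >= j) // (buf[8] - buf % buf + j)
record(buf)
if j < buf:
    j = j + j
j = 40 % buf
print(buf)
for buf in j:
    buf = j[buf]
if buf == buf:
    j = 16 % buf // handle(16)
else:
    buf = buf - 39

5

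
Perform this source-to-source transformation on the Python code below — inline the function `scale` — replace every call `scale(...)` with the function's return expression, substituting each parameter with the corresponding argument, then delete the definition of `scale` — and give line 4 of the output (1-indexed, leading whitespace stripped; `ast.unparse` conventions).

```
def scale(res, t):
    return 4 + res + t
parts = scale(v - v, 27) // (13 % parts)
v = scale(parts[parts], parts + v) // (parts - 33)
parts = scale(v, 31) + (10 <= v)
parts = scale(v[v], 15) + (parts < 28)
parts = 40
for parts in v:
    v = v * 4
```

parts = 4 + v[v] + 15 + (parts < 28)

Transformed code:
parts = (4 + (v - v) + 27) // (13 % parts)
v = (4 + parts[parts] + (parts + v)) // (parts - 33)
parts = 4 + v + 31 + (10 <= v)
parts = 4 + v[v] + 15 + (parts < 28)
parts = 40
for parts in v:
    v = v * 4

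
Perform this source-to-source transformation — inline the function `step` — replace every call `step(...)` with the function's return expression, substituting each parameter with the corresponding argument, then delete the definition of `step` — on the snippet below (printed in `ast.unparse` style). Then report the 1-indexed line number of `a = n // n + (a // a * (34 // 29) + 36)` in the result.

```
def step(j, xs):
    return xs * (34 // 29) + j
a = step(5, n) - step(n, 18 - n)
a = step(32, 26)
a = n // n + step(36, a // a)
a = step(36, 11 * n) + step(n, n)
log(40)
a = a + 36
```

Transformed code:
a = n * (34 // 29) + 5 - ((18 - n) * (34 // 29) + n)
a = 26 * (34 // 29) + 32
a = n // n + (a // a * (34 // 29) + 36)
a = 11 * n * (34 // 29) + 36 + (n * (34 // 29) + n)
log(40)
a = a + 36

3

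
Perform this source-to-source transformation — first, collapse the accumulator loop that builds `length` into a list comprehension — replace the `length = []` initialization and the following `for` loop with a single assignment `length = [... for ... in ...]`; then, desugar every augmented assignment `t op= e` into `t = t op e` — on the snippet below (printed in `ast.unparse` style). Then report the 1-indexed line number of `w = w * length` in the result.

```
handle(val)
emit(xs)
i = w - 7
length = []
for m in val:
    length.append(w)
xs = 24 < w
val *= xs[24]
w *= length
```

7

Transformed code:
handle(val)
emit(xs)
i = w - 7
length = [w for m in val]
xs = 24 < w
val = val * xs[24]
w = w * length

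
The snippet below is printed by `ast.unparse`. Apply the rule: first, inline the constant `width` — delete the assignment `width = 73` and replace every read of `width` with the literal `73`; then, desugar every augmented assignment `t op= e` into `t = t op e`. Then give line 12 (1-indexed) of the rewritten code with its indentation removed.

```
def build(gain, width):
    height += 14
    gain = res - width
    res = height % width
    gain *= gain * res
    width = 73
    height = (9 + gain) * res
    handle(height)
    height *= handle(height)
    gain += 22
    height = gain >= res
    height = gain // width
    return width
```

Transformed code:
def build(gain, width):
    height = height + 14
    gain = res - 73
    res = height % 73
    gain = gain * (gain * res)
    height = (9 + gain) * res
    handle(height)
    height = height * handle(height)
    gain = gain + 22
    height = gain >= res
    height = gain // 73
    return 73

return 73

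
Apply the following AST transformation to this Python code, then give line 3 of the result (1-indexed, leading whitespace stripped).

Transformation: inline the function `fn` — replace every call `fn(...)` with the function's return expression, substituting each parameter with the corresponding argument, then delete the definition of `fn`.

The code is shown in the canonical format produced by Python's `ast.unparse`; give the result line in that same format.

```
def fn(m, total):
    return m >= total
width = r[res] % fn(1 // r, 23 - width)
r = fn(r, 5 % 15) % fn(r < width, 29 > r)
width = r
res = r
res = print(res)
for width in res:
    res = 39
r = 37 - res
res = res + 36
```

Transformed code:
width = r[res] % (1 // r >= 23 - width)
r = (r >= 5 % 15) % ((r < width) >= (29 > r))
width = r
res = r
res = print(res)
for width in res:
    res = 39
r = 37 - res
res = res + 36

width = r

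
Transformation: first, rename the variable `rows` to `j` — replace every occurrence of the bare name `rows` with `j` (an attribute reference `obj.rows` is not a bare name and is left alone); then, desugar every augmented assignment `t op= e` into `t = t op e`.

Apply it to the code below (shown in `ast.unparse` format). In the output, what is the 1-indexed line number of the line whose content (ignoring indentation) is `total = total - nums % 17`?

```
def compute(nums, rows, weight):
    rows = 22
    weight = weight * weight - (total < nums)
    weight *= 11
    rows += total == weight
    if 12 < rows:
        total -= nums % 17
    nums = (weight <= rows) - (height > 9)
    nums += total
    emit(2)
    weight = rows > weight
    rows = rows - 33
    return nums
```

Transformed code:
def compute(nums, j, weight):
    j = 22
    weight = weight * weight - (total < nums)
    weight = weight * 11
    j = j + (total == weight)
    if 12 < j:
        total = total - nums % 17
    nums = (weight <= j) - (height > 9)
    nums = nums + total
    emit(2)
    weight = j > weight
    j = j - 33
    return nums

7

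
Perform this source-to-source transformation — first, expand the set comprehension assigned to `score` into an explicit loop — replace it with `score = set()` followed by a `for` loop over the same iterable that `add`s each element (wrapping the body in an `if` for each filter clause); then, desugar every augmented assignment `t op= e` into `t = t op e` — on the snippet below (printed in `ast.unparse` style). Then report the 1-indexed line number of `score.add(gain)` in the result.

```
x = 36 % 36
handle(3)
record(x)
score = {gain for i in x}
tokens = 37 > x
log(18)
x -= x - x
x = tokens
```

Transformed code:
x = 36 % 36
handle(3)
record(x)
score = set()
for i in x:
    score.add(gain)
tokens = 37 > x
log(18)
x = x - (x - x)
x = tokens

6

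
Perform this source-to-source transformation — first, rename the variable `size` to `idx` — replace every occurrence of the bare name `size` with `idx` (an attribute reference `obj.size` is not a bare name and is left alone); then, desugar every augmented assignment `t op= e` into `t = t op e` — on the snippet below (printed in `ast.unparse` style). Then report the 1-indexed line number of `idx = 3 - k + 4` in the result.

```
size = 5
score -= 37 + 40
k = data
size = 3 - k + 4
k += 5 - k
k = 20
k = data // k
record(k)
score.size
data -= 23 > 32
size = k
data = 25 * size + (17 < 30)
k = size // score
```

Transformed code:
idx = 5
score = score - (37 + 40)
k = data
idx = 3 - k + 4
k = k + (5 - k)
k = 20
k = data // k
record(k)
score.size
data = data - (23 > 32)
idx = k
data = 25 * idx + (17 < 30)
k = idx // score

4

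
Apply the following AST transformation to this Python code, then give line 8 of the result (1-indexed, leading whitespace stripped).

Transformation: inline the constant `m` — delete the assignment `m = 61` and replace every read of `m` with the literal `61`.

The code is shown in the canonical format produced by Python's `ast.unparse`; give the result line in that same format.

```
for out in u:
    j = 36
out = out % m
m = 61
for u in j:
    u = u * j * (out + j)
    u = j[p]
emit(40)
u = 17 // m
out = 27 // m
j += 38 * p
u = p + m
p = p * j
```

u = 17 // 61

Transformed code:
for out in u:
    j = 36
out = out % 61
for u in j:
    u = u * j * (out + j)
    u = j[p]
emit(40)
u = 17 // 61
out = 27 // 61
j += 38 * p
u = p + 61
p = p * j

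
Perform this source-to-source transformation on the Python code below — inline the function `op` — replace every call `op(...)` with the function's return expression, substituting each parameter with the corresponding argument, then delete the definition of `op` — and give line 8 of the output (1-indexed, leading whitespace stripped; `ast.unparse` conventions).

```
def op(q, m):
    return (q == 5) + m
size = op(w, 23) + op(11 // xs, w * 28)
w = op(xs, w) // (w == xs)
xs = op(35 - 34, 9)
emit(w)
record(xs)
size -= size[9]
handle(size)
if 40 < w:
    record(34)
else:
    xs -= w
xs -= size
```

if 40 < w:

Transformed code:
size = (w == 5) + 23 + ((11 // xs == 5) + w * 28)
w = ((xs == 5) + w) // (w == xs)
xs = (35 - 34 == 5) + 9
emit(w)
record(xs)
size -= size[9]
handle(size)
if 40 < w:
    record(34)
else:
    xs -= w
xs -= size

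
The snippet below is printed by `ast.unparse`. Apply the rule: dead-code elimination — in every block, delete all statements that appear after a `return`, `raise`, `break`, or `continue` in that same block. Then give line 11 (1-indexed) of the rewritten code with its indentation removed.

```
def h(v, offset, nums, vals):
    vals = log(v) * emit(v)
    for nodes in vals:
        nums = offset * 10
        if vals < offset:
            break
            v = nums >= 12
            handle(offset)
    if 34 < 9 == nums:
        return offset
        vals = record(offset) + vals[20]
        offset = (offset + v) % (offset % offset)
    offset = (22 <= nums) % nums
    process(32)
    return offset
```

Transformed code:
def h(v, offset, nums, vals):
    vals = log(v) * emit(v)
    for nodes in vals:
        nums = offset * 10
        if vals < offset:
            break
    if 34 < 9 == nums:
        return offset
    offset = (22 <= nums) % nums
    process(32)
    return offset

return offset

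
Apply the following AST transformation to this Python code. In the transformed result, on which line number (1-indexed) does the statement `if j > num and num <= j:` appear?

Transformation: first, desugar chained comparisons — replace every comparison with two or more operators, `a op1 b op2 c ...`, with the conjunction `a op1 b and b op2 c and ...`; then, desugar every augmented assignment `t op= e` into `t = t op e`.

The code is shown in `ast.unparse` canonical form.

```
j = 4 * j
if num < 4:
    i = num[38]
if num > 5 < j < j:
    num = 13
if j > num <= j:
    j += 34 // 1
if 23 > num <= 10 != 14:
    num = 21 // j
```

Transformed code:
j = 4 * j
if num < 4:
    i = num[38]
if num > 5 and 5 < j and (j < j):
    num = 13
if j > num and num <= j:
    j = j + 34 // 1
if 23 > num and num <= 10 and (10 != 14):
    num = 21 // j

6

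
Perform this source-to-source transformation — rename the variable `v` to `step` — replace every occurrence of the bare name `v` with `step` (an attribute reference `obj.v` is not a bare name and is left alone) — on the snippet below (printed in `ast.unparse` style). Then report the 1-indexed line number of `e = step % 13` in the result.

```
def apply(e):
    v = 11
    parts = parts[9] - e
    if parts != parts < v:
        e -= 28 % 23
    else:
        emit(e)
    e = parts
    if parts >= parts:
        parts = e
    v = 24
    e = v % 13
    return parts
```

12

Transformed code:
def apply(e):
    step = 11
    parts = parts[9] - e
    if parts != parts < step:
        e -= 28 % 23
    else:
        emit(e)
    e = parts
    if parts >= parts:
        parts = e
    step = 24
    e = step % 13
    return parts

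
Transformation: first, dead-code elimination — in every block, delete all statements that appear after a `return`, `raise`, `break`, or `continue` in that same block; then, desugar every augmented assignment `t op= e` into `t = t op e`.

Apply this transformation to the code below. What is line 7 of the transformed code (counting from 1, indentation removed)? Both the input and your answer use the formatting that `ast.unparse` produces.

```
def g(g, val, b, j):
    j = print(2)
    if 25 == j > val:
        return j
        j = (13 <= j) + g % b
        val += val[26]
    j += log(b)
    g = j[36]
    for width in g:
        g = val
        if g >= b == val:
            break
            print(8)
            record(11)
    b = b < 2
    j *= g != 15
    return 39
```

for width in g:

Transformed code:
def g(g, val, b, j):
    j = print(2)
    if 25 == j > val:
        return j
    j = j + log(b)
    g = j[36]
    for width in g:
        g = val
        if g >= b == val:
            break
    b = b < 2
    j = j * (g != 15)
    return 39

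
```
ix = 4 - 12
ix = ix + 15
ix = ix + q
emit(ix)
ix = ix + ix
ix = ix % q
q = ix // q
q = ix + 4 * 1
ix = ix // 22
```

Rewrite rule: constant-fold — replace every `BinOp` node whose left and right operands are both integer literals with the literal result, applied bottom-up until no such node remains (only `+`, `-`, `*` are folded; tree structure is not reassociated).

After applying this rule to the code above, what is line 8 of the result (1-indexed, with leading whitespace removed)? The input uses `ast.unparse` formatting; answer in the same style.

Transformed code:
ix = -8
ix = ix + 15
ix = ix + q
emit(ix)
ix = ix + ix
ix = ix % q
q = ix // q
q = ix + 4
ix = ix // 22

q = ix + 4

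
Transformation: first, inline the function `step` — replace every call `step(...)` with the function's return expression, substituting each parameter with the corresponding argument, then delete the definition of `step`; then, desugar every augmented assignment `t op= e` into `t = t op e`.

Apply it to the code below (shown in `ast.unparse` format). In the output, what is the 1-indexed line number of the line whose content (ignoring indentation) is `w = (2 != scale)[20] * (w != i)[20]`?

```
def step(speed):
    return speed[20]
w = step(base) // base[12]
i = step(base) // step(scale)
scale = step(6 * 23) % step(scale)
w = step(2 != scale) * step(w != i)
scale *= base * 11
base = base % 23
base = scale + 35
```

Transformed code:
w = base[20] // base[12]
i = base[20] // scale[20]
scale = (6 * 23)[20] % scale[20]
w = (2 != scale)[20] * (w != i)[20]
scale = scale * (base * 11)
base = base % 23
base = scale + 35

4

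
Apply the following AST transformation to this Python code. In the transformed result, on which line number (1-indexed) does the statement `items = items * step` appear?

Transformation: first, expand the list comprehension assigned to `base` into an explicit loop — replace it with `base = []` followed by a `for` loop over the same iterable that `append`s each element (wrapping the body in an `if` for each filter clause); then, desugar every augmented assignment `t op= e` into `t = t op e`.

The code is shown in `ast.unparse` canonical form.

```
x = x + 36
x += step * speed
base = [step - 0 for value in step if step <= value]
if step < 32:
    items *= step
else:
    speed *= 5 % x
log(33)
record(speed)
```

8

Transformed code:
x = x + 36
x = x + step * speed
base = []
for value in step:
    if step <= value:
        base.append(step - 0)
if step < 32:
    items = items * step
else:
    speed = speed * (5 % x)
log(33)
record(speed)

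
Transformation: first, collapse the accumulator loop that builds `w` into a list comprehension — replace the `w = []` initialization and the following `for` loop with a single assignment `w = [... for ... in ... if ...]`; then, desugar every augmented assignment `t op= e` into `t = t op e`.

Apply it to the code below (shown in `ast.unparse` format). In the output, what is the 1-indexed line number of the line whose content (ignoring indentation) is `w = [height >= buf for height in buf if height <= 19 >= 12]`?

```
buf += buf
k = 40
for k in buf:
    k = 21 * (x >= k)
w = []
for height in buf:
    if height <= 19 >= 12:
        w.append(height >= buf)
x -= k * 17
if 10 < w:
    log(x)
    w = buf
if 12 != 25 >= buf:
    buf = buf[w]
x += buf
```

Transformed code:
buf = buf + buf
k = 40
for k in buf:
    k = 21 * (x >= k)
w = [height >= buf for height in buf if height <= 19 >= 12]
x = x - k * 17
if 10 < w:
    log(x)
    w = buf
if 12 != 25 >= buf:
    buf = buf[w]
x = x + buf

5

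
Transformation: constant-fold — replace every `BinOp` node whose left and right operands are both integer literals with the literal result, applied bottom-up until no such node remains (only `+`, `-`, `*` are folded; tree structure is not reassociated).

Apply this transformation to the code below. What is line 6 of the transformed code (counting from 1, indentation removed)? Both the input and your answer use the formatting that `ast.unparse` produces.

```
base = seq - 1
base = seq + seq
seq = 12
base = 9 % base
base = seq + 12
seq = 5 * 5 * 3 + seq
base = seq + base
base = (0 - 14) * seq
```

Transformed code:
base = seq - 1
base = seq + seq
seq = 12
base = 9 % base
base = seq + 12
seq = 75 + seq
base = seq + base
base = -14 * seq

seq = 75 + seq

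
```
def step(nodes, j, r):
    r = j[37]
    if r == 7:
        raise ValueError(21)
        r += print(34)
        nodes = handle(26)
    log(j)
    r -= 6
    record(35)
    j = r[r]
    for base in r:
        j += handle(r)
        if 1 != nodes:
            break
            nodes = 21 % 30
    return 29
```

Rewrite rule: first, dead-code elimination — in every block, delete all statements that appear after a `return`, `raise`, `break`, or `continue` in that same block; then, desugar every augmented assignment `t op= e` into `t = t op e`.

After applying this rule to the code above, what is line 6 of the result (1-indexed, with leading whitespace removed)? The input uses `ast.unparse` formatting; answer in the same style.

Transformed code:
def step(nodes, j, r):
    r = j[37]
    if r == 7:
        raise ValueError(21)
    log(j)
    r = r - 6
    record(35)
    j = r[r]
    for base in r:
        j = j + handle(r)
        if 1 != nodes:
            break
    return 29

r = r - 6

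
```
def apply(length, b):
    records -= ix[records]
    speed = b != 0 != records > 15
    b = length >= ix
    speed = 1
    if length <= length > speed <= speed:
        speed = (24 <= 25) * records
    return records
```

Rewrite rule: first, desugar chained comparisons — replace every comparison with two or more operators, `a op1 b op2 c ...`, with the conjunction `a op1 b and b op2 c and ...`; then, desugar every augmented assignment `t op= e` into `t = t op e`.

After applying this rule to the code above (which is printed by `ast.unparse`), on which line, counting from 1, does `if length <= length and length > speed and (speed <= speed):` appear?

Transformed code:
def apply(length, b):
    records = records - ix[records]
    speed = b != 0 and 0 != records and (records > 15)
    b = length >= ix
    speed = 1
    if length <= length and length > speed and (speed <= speed):
        speed = (24 <= 25) * records
    return records

6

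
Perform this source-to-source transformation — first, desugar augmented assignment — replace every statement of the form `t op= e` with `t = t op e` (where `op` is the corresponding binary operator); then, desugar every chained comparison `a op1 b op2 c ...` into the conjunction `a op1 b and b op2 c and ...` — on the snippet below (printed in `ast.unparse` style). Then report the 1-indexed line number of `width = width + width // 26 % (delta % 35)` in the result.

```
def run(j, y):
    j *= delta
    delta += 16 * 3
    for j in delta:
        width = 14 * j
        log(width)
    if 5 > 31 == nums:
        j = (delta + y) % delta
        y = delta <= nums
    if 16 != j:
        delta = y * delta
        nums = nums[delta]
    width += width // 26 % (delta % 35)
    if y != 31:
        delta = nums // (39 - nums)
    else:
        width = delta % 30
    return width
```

13

Transformed code:
def run(j, y):
    j = j * delta
    delta = delta + 16 * 3
    for j in delta:
        width = 14 * j
        log(width)
    if 5 > 31 and 31 == nums:
        j = (delta + y) % delta
        y = delta <= nums
    if 16 != j:
        delta = y * delta
        nums = nums[delta]
    width = width + width // 26 % (delta % 35)
    if y != 31:
        delta = nums // (39 - nums)
    else:
        width = delta % 30
    return width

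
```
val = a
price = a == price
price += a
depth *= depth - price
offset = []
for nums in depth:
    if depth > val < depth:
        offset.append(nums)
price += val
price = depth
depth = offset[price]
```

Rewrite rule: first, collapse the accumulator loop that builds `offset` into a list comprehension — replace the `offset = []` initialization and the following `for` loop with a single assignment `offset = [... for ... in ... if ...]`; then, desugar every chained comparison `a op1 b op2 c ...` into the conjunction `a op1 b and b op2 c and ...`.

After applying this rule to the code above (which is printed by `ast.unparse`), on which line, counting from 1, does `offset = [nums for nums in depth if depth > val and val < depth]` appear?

Transformed code:
val = a
price = a == price
price += a
depth *= depth - price
offset = [nums for nums in depth if depth > val and val < depth]
price += val
price = depth
depth = offset[price]

5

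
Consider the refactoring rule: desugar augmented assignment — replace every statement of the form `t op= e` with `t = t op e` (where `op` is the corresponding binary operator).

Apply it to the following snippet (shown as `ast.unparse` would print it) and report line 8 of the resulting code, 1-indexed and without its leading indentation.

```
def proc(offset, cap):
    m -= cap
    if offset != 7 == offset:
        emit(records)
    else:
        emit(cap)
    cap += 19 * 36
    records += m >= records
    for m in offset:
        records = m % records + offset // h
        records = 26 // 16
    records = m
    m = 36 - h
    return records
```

Transformed code:
def proc(offset, cap):
    m = m - cap
    if offset != 7 == offset:
        emit(records)
    else:
        emit(cap)
    cap = cap + 19 * 36
    records = records + (m >= records)
    for m in offset:
        records = m % records + offset // h
        records = 26 // 16
    records = m
    m = 36 - h
    return records

records = records + (m >= records)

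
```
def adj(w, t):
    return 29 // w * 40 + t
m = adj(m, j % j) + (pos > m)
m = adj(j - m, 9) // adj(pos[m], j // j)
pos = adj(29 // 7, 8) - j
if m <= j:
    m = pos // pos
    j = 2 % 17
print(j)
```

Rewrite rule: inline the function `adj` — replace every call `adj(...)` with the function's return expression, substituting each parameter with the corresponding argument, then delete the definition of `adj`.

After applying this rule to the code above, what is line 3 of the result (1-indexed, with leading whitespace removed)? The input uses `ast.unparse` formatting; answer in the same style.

Transformed code:
m = 29 // m * 40 + j % j + (pos > m)
m = (29 // (j - m) * 40 + 9) // (29 // pos[m] * 40 + j // j)
pos = 29 // (29 // 7) * 40 + 8 - j
if m <= j:
    m = pos // pos
    j = 2 % 17
print(j)

pos = 29 // (29 // 7) * 40 + 8 - j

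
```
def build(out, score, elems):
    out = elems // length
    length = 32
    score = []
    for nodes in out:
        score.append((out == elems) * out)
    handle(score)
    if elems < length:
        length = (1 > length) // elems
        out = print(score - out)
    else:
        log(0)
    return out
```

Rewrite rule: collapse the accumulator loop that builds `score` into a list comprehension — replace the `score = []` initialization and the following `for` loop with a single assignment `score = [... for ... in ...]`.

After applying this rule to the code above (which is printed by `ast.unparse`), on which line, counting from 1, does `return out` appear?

11

Transformed code:
def build(out, score, elems):
    out = elems // length
    length = 32
    score = [(out == elems) * out for nodes in out]
    handle(score)
    if elems < length:
        length = (1 > length) // elems
        out = print(score - out)
    else:
        log(0)
    return out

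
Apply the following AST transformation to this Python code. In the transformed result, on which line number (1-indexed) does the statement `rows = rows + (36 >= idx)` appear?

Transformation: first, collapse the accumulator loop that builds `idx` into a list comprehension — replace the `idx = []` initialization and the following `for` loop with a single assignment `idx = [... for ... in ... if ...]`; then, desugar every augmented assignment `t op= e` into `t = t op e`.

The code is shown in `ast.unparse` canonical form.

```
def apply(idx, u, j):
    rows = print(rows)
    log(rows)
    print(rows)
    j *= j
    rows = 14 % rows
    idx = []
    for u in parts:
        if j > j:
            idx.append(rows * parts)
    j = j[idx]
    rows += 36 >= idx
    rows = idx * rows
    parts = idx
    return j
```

Transformed code:
def apply(idx, u, j):
    rows = print(rows)
    log(rows)
    print(rows)
    j = j * j
    rows = 14 % rows
    idx = [rows * parts for u in parts if j > j]
    j = j[idx]
    rows = rows + (36 >= idx)
    rows = idx * rows
    parts = idx
    return j

9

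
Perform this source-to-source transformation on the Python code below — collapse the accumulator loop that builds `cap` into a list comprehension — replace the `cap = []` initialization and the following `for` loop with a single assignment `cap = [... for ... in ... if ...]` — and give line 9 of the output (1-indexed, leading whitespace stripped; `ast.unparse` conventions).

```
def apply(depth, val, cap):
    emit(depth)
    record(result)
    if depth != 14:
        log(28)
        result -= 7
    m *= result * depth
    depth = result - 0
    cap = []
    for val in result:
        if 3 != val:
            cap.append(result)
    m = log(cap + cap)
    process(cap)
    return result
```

cap = [result for val in result if 3 != val]

Transformed code:
def apply(depth, val, cap):
    emit(depth)
    record(result)
    if depth != 14:
        log(28)
        result -= 7
    m *= result * depth
    depth = result - 0
    cap = [result for val in result if 3 != val]
    m = log(cap + cap)
    process(cap)
    return result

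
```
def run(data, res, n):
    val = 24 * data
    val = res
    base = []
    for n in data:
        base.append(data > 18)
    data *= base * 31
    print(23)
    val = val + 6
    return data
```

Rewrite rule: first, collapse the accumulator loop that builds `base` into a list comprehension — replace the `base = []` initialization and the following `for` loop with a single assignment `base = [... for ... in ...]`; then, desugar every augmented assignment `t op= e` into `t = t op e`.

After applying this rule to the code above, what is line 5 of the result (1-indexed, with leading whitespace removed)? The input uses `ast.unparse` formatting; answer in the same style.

data = data * (base * 31)

Transformed code:
def run(data, res, n):
    val = 24 * data
    val = res
    base = [data > 18 for n in data]
    data = data * (base * 31)
    print(23)
    val = val + 6
    return data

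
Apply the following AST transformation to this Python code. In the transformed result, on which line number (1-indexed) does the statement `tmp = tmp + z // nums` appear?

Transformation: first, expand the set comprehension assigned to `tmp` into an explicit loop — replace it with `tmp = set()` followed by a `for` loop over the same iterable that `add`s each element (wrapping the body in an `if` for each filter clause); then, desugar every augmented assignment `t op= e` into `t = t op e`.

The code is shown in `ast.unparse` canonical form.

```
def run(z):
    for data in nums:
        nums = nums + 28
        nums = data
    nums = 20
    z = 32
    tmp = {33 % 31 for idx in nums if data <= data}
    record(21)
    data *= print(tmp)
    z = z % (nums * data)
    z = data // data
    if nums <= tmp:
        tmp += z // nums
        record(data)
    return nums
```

Transformed code:
def run(z):
    for data in nums:
        nums = nums + 28
        nums = data
    nums = 20
    z = 32
    tmp = set()
    for idx in nums:
        if data <= data:
            tmp.add(33 % 31)
    record(21)
    data = data * print(tmp)
    z = z % (nums * data)
    z = data // data
    if nums <= tmp:
        tmp = tmp + z // nums
        record(data)
    return nums

16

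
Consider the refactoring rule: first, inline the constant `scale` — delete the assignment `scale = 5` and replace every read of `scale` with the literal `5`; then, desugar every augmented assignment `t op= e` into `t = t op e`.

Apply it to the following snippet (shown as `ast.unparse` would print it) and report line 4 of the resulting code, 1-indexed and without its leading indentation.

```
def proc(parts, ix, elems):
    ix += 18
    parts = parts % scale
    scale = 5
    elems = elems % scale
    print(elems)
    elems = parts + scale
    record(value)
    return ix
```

elems = elems % 5

Transformed code:
def proc(parts, ix, elems):
    ix = ix + 18
    parts = parts % 5
    elems = elems % 5
    print(elems)
    elems = parts + 5
    record(value)
    return ix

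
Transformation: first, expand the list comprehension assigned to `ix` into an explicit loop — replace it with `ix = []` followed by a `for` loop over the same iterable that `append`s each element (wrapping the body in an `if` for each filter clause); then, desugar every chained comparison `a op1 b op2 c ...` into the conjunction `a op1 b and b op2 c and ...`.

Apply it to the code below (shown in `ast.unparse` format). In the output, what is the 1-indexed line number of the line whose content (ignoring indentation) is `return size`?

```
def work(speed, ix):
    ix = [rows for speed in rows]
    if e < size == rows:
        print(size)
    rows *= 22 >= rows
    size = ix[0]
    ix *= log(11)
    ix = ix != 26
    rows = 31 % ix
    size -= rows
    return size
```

Transformed code:
def work(speed, ix):
    ix = []
    for speed in rows:
        ix.append(rows)
    if e < size and size == rows:
        print(size)
    rows *= 22 >= rows
    size = ix[0]
    ix *= log(11)
    ix = ix != 26
    rows = 31 % ix
    size -= rows
    return size

13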